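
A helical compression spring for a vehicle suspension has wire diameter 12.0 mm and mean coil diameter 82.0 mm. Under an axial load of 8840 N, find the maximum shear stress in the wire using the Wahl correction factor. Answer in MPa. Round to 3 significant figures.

1300 MPa

Spring index C = D/d = 82.0/12.0 = 6.8333
K_W = (4C−1)/(4C−4) + 0.615/C = 26.333/23.333 + 0.0900 = 1.2186
τ₀ = 8FD/(πd³) = 8·8840·82.0/(π·12.0³) = 5.79904e+06/5428.7 = 1068.2 MPa
τ_max = K·τ₀ = 1.2186 × 1068.2 = 1301.7 MPa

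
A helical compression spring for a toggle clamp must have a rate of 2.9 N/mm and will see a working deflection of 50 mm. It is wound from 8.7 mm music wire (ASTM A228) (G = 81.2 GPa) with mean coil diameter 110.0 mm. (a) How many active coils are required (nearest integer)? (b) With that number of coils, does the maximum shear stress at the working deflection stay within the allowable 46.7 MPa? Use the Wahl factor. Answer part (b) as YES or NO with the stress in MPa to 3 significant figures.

(a) 15 coils; (b) NO, τ_max = 69.0 MPa

N_a = Gd⁴/(8D³k) = (81.2×10³)(8.7⁴)/(8·110.0³·2.9) = 15.06 → N_a = 15
Actual rate k = Gd⁴/(8D³·15) = 2.9126 N/mm
Working load F = kδ = 2.9126·50 = 145.63 N
C = 110.0/8.7 = 12.6437; K_W = (4C−1)/(4C−4)+0.615/C = 1.1131
τ_max = K_W·8FD/(πd³) = 1.1131·61.947 = 68.95 MPa
τ_max > 46.7 MPa → exceeds allowable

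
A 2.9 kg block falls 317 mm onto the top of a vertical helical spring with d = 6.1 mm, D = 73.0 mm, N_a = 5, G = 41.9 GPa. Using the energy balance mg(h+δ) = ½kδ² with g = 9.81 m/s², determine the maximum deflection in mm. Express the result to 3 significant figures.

77.6 mm

k = Gd⁴/(8D³N_a) = (41.9×10³)(6.1⁴)/(8·73.0³·5) = 3.7282 N/mm
W = mg = 2.9 × 9.81 = 28.449 N
½kδ² − Wδ − Wh = 0 → δ = (W + √(W² + 2kWh))/k
δ = (28.449 + √(809.35 + 67245.2))/3.7282 = (28.449 + 260.87)/3.7282 = 77.603 mm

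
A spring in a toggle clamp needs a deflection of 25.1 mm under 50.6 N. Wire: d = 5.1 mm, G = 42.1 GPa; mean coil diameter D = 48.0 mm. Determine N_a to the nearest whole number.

Required rate k = F/δ = 50.6/25.1 = 2.0159 N/mm
N_a = Gd⁴/(8D³k) = (42.1×10³ × 5.1⁴)/(8 × 48.0³ × 2.0159)
    = 2.84815e+07 / 1.78357e+06 = 15.97 → 16 coils

16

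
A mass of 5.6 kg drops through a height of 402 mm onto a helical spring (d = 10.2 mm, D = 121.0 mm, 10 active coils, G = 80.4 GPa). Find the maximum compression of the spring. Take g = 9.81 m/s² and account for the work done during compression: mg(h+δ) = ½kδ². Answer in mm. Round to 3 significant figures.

k = Gd⁴/(8D³N_a) = (80.4×10³)(10.2⁴)/(8·121.0³·10) = 6.1406 N/mm
W = mg = 5.6 × 9.81 = 54.936 N
½kδ² − Wδ − Wh = 0 → δ = (W + √(W² + 2kWh))/k
δ = (54.936 + √(3018 + 271221))/6.1406 = (54.936 + 523.68)/6.1406 = 94.228 mm

94.2 mm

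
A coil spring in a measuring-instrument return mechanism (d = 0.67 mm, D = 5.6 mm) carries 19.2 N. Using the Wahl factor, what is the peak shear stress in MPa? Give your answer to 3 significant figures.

Spring index C = D/d = 5.6/0.67 = 8.3582
K_W = (4C−1)/(4C−4) + 0.615/C = 32.433/29.433 + 0.0736 = 1.1755
τ₀ = 8FD/(πd³) = 8·19.2·5.6/(π·0.67³) = 860.16/0.94487 = 910.34 MPa
τ_max = K·τ₀ = 1.1755 × 910.34 = 1070.1 MPa

1070 MPa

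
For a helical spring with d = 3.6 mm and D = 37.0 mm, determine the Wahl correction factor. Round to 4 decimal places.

C = D/d = 37.0/3.6 = 10.2778
K_W = (4C−1)/(4C−4) + 0.615/C = 40.111/37.111 + 0.0598 = 1.1407

1.1407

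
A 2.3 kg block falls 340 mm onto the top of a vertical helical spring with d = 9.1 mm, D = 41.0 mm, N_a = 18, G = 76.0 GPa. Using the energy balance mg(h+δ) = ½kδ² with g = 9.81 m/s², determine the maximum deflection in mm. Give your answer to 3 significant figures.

17.5 mm

k = Gd⁴/(8D³N_a) = (76.0×10³)(9.1⁴)/(8·41.0³·18) = 52.513 N/mm
W = mg = 2.3 × 9.81 = 22.563 N
½kδ² − Wδ − Wh = 0 → δ = (W + √(W² + 2kWh))/k
δ = (22.563 + √(509.09 + 805695))/52.513 = (22.563 + 897.89)/52.513 = 17.528 mm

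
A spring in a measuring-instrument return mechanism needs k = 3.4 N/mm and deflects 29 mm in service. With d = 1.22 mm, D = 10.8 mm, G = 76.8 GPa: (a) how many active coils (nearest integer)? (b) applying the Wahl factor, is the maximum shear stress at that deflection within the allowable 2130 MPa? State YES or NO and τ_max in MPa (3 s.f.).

(a) 5 coils; (b) YES, τ_max = 1730 MPa

N_a = Gd⁴/(8D³k) = (76.8×10³)(1.22⁴)/(8·10.8³·3.4) = 4.965 → N_a = 5
Actual rate k = Gd⁴/(8D³·5) = 3.3765 N/mm
Working load F = kδ = 3.3765·29 = 97.919 N
C = 10.8/1.22 = 8.8525; K_W = (4C−1)/(4C−4)+0.615/C = 1.1650
τ_max = K_W·8FD/(πd³) = 1.1650·1483 = 1727.7 MPa
τ_max ≤ 2130 MPa → acceptable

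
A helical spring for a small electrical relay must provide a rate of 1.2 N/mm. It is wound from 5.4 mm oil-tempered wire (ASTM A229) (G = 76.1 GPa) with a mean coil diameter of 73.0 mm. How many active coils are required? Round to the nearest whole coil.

17

N_a = Gd⁴/(8D³k) = (76.1×10³ × 5.4⁴)/(8 × 73.0³ × 1.2)
    = 6.47083e+07 / 3.73456e+06 = 17.33 → 17 coils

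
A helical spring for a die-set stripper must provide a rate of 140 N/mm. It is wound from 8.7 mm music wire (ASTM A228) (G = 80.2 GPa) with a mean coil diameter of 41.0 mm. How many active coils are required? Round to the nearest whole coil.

6

N_a = Gd⁴/(8D³k) = (80.2×10³ × 8.7⁴)/(8 × 41.0³ × 140)
    = 4.59464e+08 / 7.71915e+07 = 5.952 → 6 coils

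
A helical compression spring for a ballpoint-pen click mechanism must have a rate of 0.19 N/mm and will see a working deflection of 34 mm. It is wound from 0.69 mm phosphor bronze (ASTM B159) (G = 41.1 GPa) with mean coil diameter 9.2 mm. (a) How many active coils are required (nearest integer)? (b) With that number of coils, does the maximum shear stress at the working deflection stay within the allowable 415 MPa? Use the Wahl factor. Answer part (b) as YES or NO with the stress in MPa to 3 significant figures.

N_a = Gd⁴/(8D³k) = (41.1×10³)(0.69⁴)/(8·9.2³·0.19) = 7.871 → N_a = 8
Actual rate k = Gd⁴/(8D³·8) = 0.18694 N/mm
Working load F = kδ = 0.18694·34 = 6.3559 N
C = 9.2/0.69 = 13.3333; K_W = (4C−1)/(4C−4)+0.615/C = 1.1069
τ_max = K_W·8FD/(πd³) = 1.1069·453.27 = 501.74 MPa
τ_max > 415 MPa → exceeds allowable

(a) 8 coils; (b) NO, τ_max = 502 MPa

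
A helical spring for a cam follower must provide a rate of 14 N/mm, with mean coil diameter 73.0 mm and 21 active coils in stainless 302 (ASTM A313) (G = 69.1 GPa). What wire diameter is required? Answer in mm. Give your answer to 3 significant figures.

10.7 mm

d = (8D³N_a·k / G)^(1/4) = (8·73.0³·21·14 / (69.1×10³))^0.25
  = (13241)^0.25 = 10.7271 mm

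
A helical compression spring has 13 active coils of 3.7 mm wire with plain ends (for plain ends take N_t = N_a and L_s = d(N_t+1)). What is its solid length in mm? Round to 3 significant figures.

plain ends: N_t = N_a = 13
L_s = d·(N_t+1) = 3.7 × 14 = 51.8 mm

51.8 mm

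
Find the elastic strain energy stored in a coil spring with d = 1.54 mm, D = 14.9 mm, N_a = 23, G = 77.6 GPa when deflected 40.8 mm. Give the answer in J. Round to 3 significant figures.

0.597 J

k = Gd⁴/(8D³N_a) = (77.6×10³)(1.54⁴)/(8·14.9³·23) = 0.71708 N/mm
U = ½kδ² = 0.5 × 0.71708 × 40.8² = 596.84 N·mm = 0.59684 J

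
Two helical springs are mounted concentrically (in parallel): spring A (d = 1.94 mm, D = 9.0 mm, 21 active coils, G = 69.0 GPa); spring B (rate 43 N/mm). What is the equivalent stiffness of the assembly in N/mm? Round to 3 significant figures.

k_A = Gd⁴/(8D³N_a) = (69.0×10³)(1.94⁴)/(8·9.0³·21) = 7.9803 N/mm
Parallel: k_eq = 7.9803 + 43 = 50.98 N/mm

51.0 N/mm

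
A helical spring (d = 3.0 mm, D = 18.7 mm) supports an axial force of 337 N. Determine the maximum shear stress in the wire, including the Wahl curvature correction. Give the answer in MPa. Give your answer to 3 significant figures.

738 MPa

Spring index C = D/d = 18.7/3.0 = 6.2333
K_W = (4C−1)/(4C−4) + 0.615/C = 23.933/20.933 + 0.0987 = 1.2420
τ₀ = 8FD/(πd³) = 8·337·18.7/(π·3.0³) = 50415.2/84.823 = 594.36 MPa
τ_max = K·τ₀ = 1.2420 × 594.36 = 738.18 MPa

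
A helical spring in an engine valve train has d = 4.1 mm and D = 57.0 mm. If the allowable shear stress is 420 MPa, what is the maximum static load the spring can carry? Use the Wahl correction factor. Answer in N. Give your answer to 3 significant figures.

181 N

C = D/d = 57.0/4.1 = 13.9024
K_W = (4C−1)/(4C−4) + 0.615/C = 54.610/51.610 + 0.0442 = 1.1024
τ_max = K·8FD/(πd³) → F_max = τ_allow·πd³/(8DK)
F_max = 420·π·4.1³/(8·57.0·1.1024) = 90939/502.68 = 180.91 N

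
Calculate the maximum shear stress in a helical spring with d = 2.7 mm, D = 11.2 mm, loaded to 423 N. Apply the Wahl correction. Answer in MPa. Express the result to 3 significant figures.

850 MPa

Spring index C = D/d = 11.2/2.7 = 4.1481
K_W = (4C−1)/(4C−4) + 0.615/C = 15.593/12.593 + 0.1483 = 1.3865
τ₀ = 8FD/(πd³) = 8·423·11.2/(π·2.7³) = 37900.8/61.836 = 612.92 MPa
τ_max = K·τ₀ = 1.3865 × 612.92 = 849.82 MPa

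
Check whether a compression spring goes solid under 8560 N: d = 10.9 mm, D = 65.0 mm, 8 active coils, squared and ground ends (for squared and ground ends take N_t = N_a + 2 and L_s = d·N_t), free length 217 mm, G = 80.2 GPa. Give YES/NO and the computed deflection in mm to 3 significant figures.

k = Gd⁴/(8D³N_a) = (80.2×10³)(10.9⁴)/(8·65.0³·8) = 64.411 N/mm
N_t = 10; L_s = 10.9·10 = 109 mm; δ_solid = L₀ − L_s = 217 − 109 = 108 mm
δ = F/k = 8560/64.411 = 132.9 mm
δ ≥ δ_solid → spring goes solid

YES, δ = 133 mm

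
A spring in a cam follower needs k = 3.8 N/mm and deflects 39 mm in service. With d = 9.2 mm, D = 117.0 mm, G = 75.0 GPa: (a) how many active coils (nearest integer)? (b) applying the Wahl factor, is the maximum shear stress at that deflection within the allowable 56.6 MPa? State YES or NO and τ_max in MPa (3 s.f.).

(a) 11 coils; (b) NO, τ_max = 63.3 MPa

N_a = Gd⁴/(8D³k) = (75.0×10³)(9.2⁴)/(8·117.0³·3.8) = 11.04 → N_a = 11
Actual rate k = Gd⁴/(8D³·11) = 3.8122 N/mm
Working load F = kδ = 3.8122·39 = 148.67 N
C = 117.0/9.2 = 12.7174; K_W = (4C−1)/(4C−4)+0.615/C = 1.1124
τ_max = K_W·8FD/(πd³) = 1.1124·56.885 = 63.277 MPa
τ_max > 56.6 MPa → exceeds allowable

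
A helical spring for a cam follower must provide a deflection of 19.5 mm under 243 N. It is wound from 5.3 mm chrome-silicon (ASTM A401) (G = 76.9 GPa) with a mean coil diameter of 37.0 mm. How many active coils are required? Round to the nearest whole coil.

Required rate k = F/δ = 243/19.5 = 12.462 N/mm
N_a = Gd⁴/(8D³k) = (76.9×10³ × 5.3⁴)/(8 × 37.0³ × 12.462)
    = 6.06778e+07 / 5.04971e+06 = 12.02 → 12 coils

12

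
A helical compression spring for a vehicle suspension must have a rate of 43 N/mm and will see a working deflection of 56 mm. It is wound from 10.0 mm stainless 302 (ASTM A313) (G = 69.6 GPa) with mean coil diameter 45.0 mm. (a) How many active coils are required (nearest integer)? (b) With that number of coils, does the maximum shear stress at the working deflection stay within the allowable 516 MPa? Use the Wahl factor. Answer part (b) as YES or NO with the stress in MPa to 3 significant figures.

N_a = Gd⁴/(8D³k) = (69.6×10³)(10.0⁴)/(8·45.0³·43) = 22.2 → N_a = 22
Actual rate k = Gd⁴/(8D³·22) = 43.397 N/mm
Working load F = kδ = 43.397·56 = 2430.2 N
C = 45.0/10.0 = 4.5000; K_W = (4C−1)/(4C−4)+0.615/C = 1.3510
τ_max = K_W·8FD/(πd³) = 1.3510·278.48 = 376.22 MPa
τ_max ≤ 516 MPa → acceptable

(a) 22 coils; (b) YES, τ_max = 376 MPa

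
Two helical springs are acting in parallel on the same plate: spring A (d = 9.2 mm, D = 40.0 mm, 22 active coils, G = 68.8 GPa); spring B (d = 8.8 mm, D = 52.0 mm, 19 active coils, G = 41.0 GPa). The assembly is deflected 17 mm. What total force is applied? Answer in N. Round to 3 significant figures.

939 N

k_A = Gd⁴/(8D³N_a) = (68.8×10³)(9.2⁴)/(8·40.0³·22) = 43.757 N/mm
k_B = Gd⁴/(8D³N_a) = (41.0×10³)(8.8⁴)/(8·52.0³·19) = 11.504 N/mm
Parallel: k_eq = 43.757 + 11.504 = 55.261 N/mm
F = k_eq·δ = 55.261·17 = 939.44 N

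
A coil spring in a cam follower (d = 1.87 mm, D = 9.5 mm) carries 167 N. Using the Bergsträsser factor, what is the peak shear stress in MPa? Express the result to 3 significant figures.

Spring index C = D/d = 9.5/1.87 = 5.0802
K_B = (4C+2)/(4C−3) = 22.321/17.321 = 1.2887
τ₀ = 8FD/(πd³) = 8·167·9.5/(π·1.87³) = 12692/20.544 = 617.81 MPa
τ_max = K·τ₀ = 1.2887 × 617.81 = 796.15 MPa

796 MPa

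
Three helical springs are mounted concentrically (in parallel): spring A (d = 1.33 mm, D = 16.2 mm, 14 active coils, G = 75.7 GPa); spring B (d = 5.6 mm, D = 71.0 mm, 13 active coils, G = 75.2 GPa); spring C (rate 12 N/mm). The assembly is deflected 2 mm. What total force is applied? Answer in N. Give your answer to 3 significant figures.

k_A = Gd⁴/(8D³N_a) = (75.7×10³)(1.33⁴)/(8·16.2³·14) = 0.49744 N/mm
k_B = Gd⁴/(8D³N_a) = (75.2×10³)(5.6⁴)/(8·71.0³·13) = 1.9868 N/mm
Parallel: k_eq = 0.49744 + 1.9868 + 12 = 14.484 N/mm
F = k_eq·δ = 14.484·2 = 28.969 N

29.0 N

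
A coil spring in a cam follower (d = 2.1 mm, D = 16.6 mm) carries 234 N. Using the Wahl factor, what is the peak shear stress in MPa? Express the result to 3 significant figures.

1270 MPa

Spring index C = D/d = 16.6/2.1 = 7.9048
K_W = (4C−1)/(4C−4) + 0.615/C = 30.619/27.619 + 0.0778 = 1.1864
τ₀ = 8FD/(πd³) = 8·234·16.6/(π·2.1³) = 31075.2/29.094 = 1068.1 MPa
τ_max = K·τ₀ = 1.1864 × 1068.1 = 1267.2 MPa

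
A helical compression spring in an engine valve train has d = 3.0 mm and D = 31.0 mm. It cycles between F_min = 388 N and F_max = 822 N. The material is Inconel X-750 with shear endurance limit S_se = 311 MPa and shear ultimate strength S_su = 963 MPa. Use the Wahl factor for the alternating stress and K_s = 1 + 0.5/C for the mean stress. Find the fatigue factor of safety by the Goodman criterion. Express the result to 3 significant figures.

C = D/d = 31.0/3.0 = 10.3333; K_W = (4C−1)/(4C−4)+0.615/C = 1.1399; K_s = 1+0.5/C = 1.0484
F_a = (F_max−F_min)/2 = 217 N; F_m = (F_max+F_min)/2 = 605 N
τ_a = K_W·8F_aD/(πd³) = 1.1399 × 634.45 = 723.19 MPa
τ_m = K_s·8F_mD/(πd³) = 1.0484 × 1768.9 = 1854.4 MPa
Goodman: 1/n_f = τ_a/S_se + τ_m/S_su = 723.19/311 + 1854.4/963 = 2.32538 + 1.92570 = 4.2511
n_f = 1/4.2511 = 0.2352

0.235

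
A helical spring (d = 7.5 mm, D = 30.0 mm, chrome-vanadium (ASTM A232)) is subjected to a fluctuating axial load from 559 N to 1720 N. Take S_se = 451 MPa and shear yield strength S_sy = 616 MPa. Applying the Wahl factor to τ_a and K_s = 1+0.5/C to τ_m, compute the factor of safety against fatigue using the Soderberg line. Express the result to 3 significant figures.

C = D/d = 30.0/7.5 = 4.0000; K_W = (4C−1)/(4C−4)+0.615/C = 1.4038; K_s = 1+0.5/C = 1.1250
F_a = (F_max−F_min)/2 = 580.5 N; F_m = (F_max+F_min)/2 = 1139.5 N
τ_a = K_W·8F_aD/(πd³) = 1.4038 × 105.12 = 147.56 MPa
τ_m = K_s·8F_mD/(πd³) = 1.1250 × 206.34 = 232.14 MPa
Soderberg: 1/n_f = τ_a/S_se + τ_m/S_sy = 147.56/451 + 232.14/616 = 0.32718 + 0.37685 = 0.70403
n_f = 1/0.70403 = 1.42

1.42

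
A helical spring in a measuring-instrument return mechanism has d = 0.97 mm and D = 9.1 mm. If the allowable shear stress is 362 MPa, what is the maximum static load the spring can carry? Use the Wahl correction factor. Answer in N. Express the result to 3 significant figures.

12.3 N

C = D/d = 9.1/0.97 = 9.3814
K_W = (4C−1)/(4C−4) + 0.615/C = 36.526/33.526 + 0.0656 = 1.1550
τ_max = K·8FD/(πd³) → F_max = τ_allow·πd³/(8DK)
F_max = 362·π·0.97³/(8·9.1·1.1550) = 1037.9/84.087 = 12.344 N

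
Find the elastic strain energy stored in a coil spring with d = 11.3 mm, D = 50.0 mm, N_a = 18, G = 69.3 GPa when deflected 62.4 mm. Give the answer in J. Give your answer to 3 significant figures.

122 J

k = Gd⁴/(8D³N_a) = (69.3×10³)(11.3⁴)/(8·50.0³·18) = 62.773 N/mm
U = ½kδ² = 0.5 × 62.773 × 62.4² = 1.2221e+05 N·mm = 122.21 J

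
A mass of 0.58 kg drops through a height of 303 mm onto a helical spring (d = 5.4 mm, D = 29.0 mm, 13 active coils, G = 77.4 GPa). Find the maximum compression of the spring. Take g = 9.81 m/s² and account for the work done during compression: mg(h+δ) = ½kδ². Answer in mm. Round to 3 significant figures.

11.7 mm

k = Gd⁴/(8D³N_a) = (77.4×10³)(5.4⁴)/(8·29.0³·13) = 25.947 N/mm
W = mg = 0.58 × 9.81 = 5.6898 N
½kδ² − Wδ − Wh = 0 → δ = (W + √(W² + 2kWh))/k
δ = (5.6898 + √(32.374 + 89466.1))/25.947 = (5.6898 + 299.16)/25.947 = 11.749 mm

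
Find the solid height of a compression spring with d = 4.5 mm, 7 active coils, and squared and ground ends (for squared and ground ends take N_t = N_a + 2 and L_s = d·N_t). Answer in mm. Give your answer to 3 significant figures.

40.5 mm

squared and ground ends: N_t = N_a + 2 = 7 + 2 = 9
L_s = d·N_t = 4.5 × 9 = 40.5 mm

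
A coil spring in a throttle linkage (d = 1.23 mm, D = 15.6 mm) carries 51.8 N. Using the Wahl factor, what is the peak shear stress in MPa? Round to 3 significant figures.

1230 MPa

Spring index C = D/d = 15.6/1.23 = 12.6829
K_W = (4C−1)/(4C−4) + 0.615/C = 49.732/46.732 + 0.0485 = 1.1127
τ₀ = 8FD/(πd³) = 8·51.8·15.6/(π·1.23³) = 6464.64/5.8461 = 1105.8 MPa
τ_max = K·τ₀ = 1.1127 × 1105.8 = 1230.4 MPa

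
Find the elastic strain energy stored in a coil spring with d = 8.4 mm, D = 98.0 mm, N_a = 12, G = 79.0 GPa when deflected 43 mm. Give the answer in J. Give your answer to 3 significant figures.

k = Gd⁴/(8D³N_a) = (79.0×10³)(8.4⁴)/(8·98.0³·12) = 4.3531 N/mm
U = ½kδ² = 0.5 × 4.3531 × 43² = 4024.4 N·mm = 4.0244 J

4.02 J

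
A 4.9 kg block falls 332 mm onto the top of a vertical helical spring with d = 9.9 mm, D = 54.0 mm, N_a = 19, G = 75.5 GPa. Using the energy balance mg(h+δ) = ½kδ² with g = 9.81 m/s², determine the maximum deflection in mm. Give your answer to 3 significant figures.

k = Gd⁴/(8D³N_a) = (75.5×10³)(9.9⁴)/(8·54.0³·19) = 30.301 N/mm
W = mg = 4.9 × 9.81 = 48.069 N
½kδ² − Wδ − Wh = 0 → δ = (W + √(W² + 2kWh))/k
δ = (48.069 + √(2310.6 + 967155))/30.301 = (48.069 + 984.61)/30.301 = 34.08 mm

34.1 mm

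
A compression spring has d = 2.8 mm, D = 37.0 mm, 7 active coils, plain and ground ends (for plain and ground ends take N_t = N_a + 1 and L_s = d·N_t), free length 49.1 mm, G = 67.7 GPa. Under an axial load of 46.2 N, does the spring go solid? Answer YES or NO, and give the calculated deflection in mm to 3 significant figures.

k = Gd⁴/(8D³N_a) = (67.7×10³)(2.8⁴)/(8·37.0³·7) = 1.467 N/mm
N_t = 8; L_s = 2.8·8 = 22.4 mm; δ_solid = L₀ − L_s = 49.1 − 22.4 = 26.7 mm
δ = F/k = 46.2/1.467 = 31.493 mm
δ ≥ δ_solid → spring goes solid

YES, δ = 31.5 mm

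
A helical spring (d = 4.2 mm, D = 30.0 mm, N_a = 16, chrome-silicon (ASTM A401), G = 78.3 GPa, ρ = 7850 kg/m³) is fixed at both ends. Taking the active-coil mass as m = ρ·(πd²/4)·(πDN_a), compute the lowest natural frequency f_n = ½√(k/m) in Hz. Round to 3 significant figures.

104 Hz

k = Gd⁴/(8D³N_a) = (78.3×10³)(4.2⁴)/(8·30.0³·16) = 7.0499 N/mm = 7049.9 N/m
Wire length L = πDN_a = π·30.0·16 = 1508 mm
m = ρ·(πd²/4)·L = 7850 × 13.854×10⁻⁶ m² × 1.508 m = 0.164 kg
f_n = ½√(k/m) = 0.5·√(7049.9/0.164) = 0.5·√(42987) = 103.67 Hz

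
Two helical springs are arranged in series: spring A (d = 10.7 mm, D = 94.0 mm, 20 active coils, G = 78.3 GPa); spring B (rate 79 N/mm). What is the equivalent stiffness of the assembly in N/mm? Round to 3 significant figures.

k_A = Gd⁴/(8D³N_a) = (78.3×10³)(10.7⁴)/(8·94.0³·20) = 7.7231 N/mm
Series: 1/k_eq = 1/7.7231 + 1/79 = 0.14214; k_eq = 7.0353 N/mm

7.04 N/mm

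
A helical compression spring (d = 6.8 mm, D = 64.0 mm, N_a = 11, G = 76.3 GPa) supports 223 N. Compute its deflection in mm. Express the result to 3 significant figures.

k = Gd⁴/(8D³N_a) = (76.3×10³)(6.8⁴)/(8·64.0³·11) = 7.0719 N/mm
δ = F/k = 223 / 7.0719 = 31.533 mm

31.5 mm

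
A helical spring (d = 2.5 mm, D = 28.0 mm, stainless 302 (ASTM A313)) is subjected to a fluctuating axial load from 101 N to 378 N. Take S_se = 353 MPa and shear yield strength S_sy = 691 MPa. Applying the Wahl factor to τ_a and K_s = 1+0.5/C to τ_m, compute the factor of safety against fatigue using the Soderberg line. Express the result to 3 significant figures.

C = D/d = 28.0/2.5 = 11.2000; K_W = (4C−1)/(4C−4)+0.615/C = 1.1284; K_s = 1+0.5/C = 1.0446
F_a = (F_max−F_min)/2 = 138.5 N; F_m = (F_max+F_min)/2 = 239.5 N
τ_a = K_W·8F_aD/(πd³) = 1.1284 × 632.02 = 713.19 MPa
τ_m = K_s·8F_mD/(πd³) = 1.0446 × 1092.9 = 1141.7 MPa
Soderberg: 1/n_f = τ_a/S_se + τ_m/S_sy = 713.19/353 + 1141.7/691 = 2.02037 + 1.65224 = 3.6726
n_f = 1/3.6726 = 0.2723

0.272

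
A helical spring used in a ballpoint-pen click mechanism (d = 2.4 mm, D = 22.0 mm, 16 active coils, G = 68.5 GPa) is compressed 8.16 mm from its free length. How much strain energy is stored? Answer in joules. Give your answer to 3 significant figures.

0.0555 J

k = Gd⁴/(8D³N_a) = (68.5×10³)(2.4⁴)/(8·22.0³·16) = 1.6675 N/mm
U = ½kδ² = 0.5 × 1.6675 × 8.16² = 55.515 N·mm = 0.055515 J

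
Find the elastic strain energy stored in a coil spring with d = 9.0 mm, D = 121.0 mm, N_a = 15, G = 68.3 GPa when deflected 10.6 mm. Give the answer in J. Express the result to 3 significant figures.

0.118 J

k = Gd⁴/(8D³N_a) = (68.3×10³)(9.0⁴)/(8·121.0³·15) = 2.1079 N/mm
U = ½kδ² = 0.5 × 2.1079 × 10.6² = 118.42 N·mm = 0.11842 J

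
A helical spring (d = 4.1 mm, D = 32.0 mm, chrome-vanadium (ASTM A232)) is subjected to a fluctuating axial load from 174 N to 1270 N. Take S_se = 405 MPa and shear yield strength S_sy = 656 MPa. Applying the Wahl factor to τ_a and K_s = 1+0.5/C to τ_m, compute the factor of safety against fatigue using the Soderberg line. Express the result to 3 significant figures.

0.304

C = D/d = 32.0/4.1 = 7.8049; K_W = (4C−1)/(4C−4)+0.615/C = 1.1890; K_s = 1+0.5/C = 1.0641
F_a = (F_max−F_min)/2 = 548 N; F_m = (F_max+F_min)/2 = 722 N
τ_a = K_W·8F_aD/(πd³) = 1.1890 × 647.92 = 770.38 MPa
τ_m = K_s·8F_mD/(πd³) = 1.0641 × 853.64 = 908.33 MPa
Soderberg: 1/n_f = τ_a/S_se + τ_m/S_sy = 770.38/405 + 908.33/656 = 1.90217 + 1.38465 = 3.2868
n_f = 1/3.2868 = 0.3042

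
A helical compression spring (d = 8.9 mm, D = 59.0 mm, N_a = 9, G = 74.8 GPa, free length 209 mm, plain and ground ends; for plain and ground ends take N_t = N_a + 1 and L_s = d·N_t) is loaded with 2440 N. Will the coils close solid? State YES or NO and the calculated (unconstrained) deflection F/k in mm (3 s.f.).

k = Gd⁴/(8D³N_a) = (74.8×10³)(8.9⁴)/(8·59.0³·9) = 31.738 N/mm
N_t = 10; L_s = 8.9·10 = 89 mm; δ_solid = L₀ − L_s = 209 − 89 = 120 mm
δ = F/k = 2440/31.738 = 76.881 mm
δ < δ_solid → spring does not go solid

NO, δ = 76.9 mm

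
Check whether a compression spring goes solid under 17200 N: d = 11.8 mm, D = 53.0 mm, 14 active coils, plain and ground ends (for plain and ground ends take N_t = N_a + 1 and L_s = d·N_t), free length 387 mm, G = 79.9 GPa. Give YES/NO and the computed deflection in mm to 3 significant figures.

k = Gd⁴/(8D³N_a) = (79.9×10³)(11.8⁴)/(8·53.0³·14) = 92.903 N/mm
N_t = 15; L_s = 11.8·15 = 177 mm; δ_solid = L₀ − L_s = 387 − 177 = 210 mm
δ = F/k = 17200/92.903 = 185.14 mm
δ < δ_solid → spring does not go solid

NO, δ = 185 mm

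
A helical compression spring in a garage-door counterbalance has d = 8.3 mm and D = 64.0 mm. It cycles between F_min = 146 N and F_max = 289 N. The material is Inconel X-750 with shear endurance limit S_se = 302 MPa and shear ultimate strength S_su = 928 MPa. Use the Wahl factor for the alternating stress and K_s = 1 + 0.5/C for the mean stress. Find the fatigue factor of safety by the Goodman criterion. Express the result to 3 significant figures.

6.60

C = D/d = 64.0/8.3 = 7.7108; K_W = (4C−1)/(4C−4)+0.615/C = 1.1915; K_s = 1+0.5/C = 1.0648
F_a = (F_max−F_min)/2 = 71.5 N; F_m = (F_max+F_min)/2 = 217.5 N
τ_a = K_W·8F_aD/(πd³) = 1.1915 × 20.379 = 24.282 MPa
τ_m = K_s·8F_mD/(πd³) = 1.0648 × 61.993 = 66.013 MPa
Goodman: 1/n_f = τ_a/S_se + τ_m/S_su = 24.282/302 + 66.013/928 = 0.08041 + 0.07113 = 0.15154
n_f = 1/0.15154 = 6.599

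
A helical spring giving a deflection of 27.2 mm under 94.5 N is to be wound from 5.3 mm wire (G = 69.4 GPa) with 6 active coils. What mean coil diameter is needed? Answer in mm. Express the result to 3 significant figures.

Required rate k = F/δ = 94.5/27.2 = 3.4743 N/mm
D = (Gd⁴/(8N_a·k))^(1/3) = (69.4×10³·5.3⁴/(8·6·3.4743))^(1/3)
  = (328366)^(1/3) = 68.9900 mm

69.0 mm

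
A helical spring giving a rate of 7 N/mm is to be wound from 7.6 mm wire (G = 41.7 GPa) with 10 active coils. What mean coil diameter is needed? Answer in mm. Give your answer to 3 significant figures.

D = (Gd⁴/(8N_a·k))^(1/3) = (41.7×10³·7.6⁴/(8·10·7))^(1/3)
  = (248429)^(1/3) = 62.8638 mm

62.9 mm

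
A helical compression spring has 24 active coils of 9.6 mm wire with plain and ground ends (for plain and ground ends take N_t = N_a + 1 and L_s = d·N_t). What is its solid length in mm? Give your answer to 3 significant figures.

240 mm

plain and ground ends: N_t = N_a + 1 = 24 + 1 = 25
L_s = d·N_t = 9.6 × 25 = 240 mm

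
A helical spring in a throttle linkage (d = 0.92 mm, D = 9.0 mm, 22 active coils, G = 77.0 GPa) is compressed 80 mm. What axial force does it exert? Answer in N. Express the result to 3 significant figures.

k = Gd⁴/(8D³N_a) = (77.0×10³)(0.92⁴)/(8·9.0³·22) = 0.42993 N/mm
F = k·δ = 0.42993 × 80 = 34.395 N

34.4 N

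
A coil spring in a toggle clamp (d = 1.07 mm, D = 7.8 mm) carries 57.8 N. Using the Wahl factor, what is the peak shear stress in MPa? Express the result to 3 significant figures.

1130 MPa

Spring index C = D/d = 7.8/1.07 = 7.2897
K_W = (4C−1)/(4C−4) + 0.615/C = 28.159/25.159 + 0.0844 = 1.2036
τ₀ = 8FD/(πd³) = 8·57.8·7.8/(π·1.07³) = 3606.72/3.8486 = 937.15 MPa
τ_max = K·τ₀ = 1.2036 × 937.15 = 1128 MPa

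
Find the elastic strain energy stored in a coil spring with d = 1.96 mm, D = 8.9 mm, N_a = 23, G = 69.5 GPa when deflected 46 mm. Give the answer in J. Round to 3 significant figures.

8.37 J

k = Gd⁴/(8D³N_a) = (69.5×10³)(1.96⁴)/(8·8.9³·23) = 7.9072 N/mm
U = ½kδ² = 0.5 × 7.9072 × 46² = 8365.8 N·mm = 8.3658 J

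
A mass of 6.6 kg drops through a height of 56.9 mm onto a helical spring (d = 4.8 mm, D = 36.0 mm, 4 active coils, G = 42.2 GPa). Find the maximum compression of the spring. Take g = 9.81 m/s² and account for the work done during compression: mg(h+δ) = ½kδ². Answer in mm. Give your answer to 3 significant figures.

k = Gd⁴/(8D³N_a) = (42.2×10³)(4.8⁴)/(8·36.0³·4) = 15.004 N/mm
W = mg = 6.6 × 9.81 = 64.746 N
½kδ² − Wδ − Wh = 0 → δ = (W + √(W² + 2kWh))/k
δ = (64.746 + √(4192 + 110554))/15.004 = (64.746 + 338.74)/15.004 = 26.891 mm

26.9 mm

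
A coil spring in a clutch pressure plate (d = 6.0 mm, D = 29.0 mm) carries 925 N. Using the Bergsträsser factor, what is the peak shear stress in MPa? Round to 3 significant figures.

413 MPa

Spring index C = D/d = 29.0/6.0 = 4.8333
K_B = (4C+2)/(4C−3) = 21.333/16.333 = 1.3061
τ₀ = 8FD/(πd³) = 8·925·29.0/(π·6.0³) = 214600/678.58 = 316.25 MPa
τ_max = K·τ₀ = 1.3061 × 316.25 = 413.06 MPa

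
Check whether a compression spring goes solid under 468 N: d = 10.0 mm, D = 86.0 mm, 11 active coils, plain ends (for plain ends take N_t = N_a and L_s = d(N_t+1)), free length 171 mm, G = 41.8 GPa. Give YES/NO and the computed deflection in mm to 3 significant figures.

k = Gd⁴/(8D³N_a) = (41.8×10³)(10.0⁴)/(8·86.0³·11) = 7.4679 N/mm
N_t = 11; L_s = 10.0·12 = 120 mm; δ_solid = L₀ − L_s = 171 − 120 = 51 mm
δ = F/k = 468/7.4679 = 62.668 mm
δ ≥ δ_solid → spring goes solid

YES, δ = 62.7 mm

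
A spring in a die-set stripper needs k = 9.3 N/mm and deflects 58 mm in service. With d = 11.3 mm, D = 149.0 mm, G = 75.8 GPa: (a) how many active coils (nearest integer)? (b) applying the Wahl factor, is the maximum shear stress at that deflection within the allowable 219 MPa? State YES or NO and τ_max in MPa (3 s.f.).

N_a = Gd⁴/(8D³k) = (75.8×10³)(11.3⁴)/(8·149.0³·9.3) = 5.022 → N_a = 5
Actual rate k = Gd⁴/(8D³·5) = 9.3404 N/mm
Working load F = kδ = 9.3404·58 = 541.74 N
C = 149.0/11.3 = 13.1858; K_W = (4C−1)/(4C−4)+0.615/C = 1.1082
τ_max = K_W·8FD/(πd³) = 1.1082·142.46 = 157.87 MPa
τ_max ≤ 219 MPa → acceptable

(a) 5 coils; (b) YES, τ_max = 158 MPa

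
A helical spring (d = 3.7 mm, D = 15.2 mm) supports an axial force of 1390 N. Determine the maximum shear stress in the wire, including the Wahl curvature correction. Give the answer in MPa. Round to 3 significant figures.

1480 MPa

Spring index C = D/d = 15.2/3.7 = 4.1081
K_W = (4C−1)/(4C−4) + 0.615/C = 15.432/12.432 + 0.1497 = 1.3910
τ₀ = 8FD/(πd³) = 8·1390·15.2/(π·3.7³) = 169024/159.13 = 1062.2 MPa
τ_max = K·τ₀ = 1.3910 × 1062.2 = 1477.5 MPa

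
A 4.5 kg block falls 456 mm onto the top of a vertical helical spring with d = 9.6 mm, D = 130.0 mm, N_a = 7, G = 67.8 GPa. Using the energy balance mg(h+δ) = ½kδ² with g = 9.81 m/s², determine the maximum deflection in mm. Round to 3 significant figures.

103 mm

k = Gd⁴/(8D³N_a) = (67.8×10³)(9.6⁴)/(8·130.0³·7) = 4.6805 N/mm
W = mg = 4.5 × 9.81 = 44.145 N
½kδ² − Wδ − Wh = 0 → δ = (W + √(W² + 2kWh))/k
δ = (44.145 + √(1948.8 + 188440))/4.6805 = (44.145 + 436.34)/4.6805 = 102.65 mm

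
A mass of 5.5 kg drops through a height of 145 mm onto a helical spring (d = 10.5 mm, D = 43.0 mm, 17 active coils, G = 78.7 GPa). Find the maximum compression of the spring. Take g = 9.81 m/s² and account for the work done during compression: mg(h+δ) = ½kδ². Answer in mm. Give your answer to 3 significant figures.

13.9 mm

k = Gd⁴/(8D³N_a) = (78.7×10³)(10.5⁴)/(8·43.0³·17) = 88.468 N/mm
W = mg = 5.5 × 9.81 = 53.955 N
½kδ² − Wδ − Wh = 0 → δ = (W + √(W² + 2kWh))/k
δ = (53.955 + √(2911.1 + 1.38426e+06))/88.468 = (53.955 + 1177.8)/88.468 = 13.923 mm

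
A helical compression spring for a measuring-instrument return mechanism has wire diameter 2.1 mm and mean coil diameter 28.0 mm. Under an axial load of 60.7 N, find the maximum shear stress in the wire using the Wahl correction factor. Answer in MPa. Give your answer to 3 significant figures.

517 MPa

Spring index C = D/d = 28.0/2.1 = 13.3333
K_W = (4C−1)/(4C−4) + 0.615/C = 52.333/49.333 + 0.0461 = 1.1069
τ₀ = 8FD/(πd³) = 8·60.7·28.0/(π·2.1³) = 13596.8/29.094 = 467.34 MPa
τ_max = K·τ₀ = 1.1069 × 467.34 = 517.31 MPa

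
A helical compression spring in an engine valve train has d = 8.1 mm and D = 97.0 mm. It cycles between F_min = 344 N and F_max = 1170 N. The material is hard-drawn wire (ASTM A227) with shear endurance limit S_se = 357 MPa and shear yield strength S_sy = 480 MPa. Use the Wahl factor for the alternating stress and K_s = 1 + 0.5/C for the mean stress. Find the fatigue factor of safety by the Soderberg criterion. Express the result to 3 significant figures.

0.732

C = D/d = 97.0/8.1 = 11.9753; K_W = (4C−1)/(4C−4)+0.615/C = 1.1197; K_s = 1+0.5/C = 1.0418
F_a = (F_max−F_min)/2 = 413 N; F_m = (F_max+F_min)/2 = 757 N
τ_a = K_W·8F_aD/(πd³) = 1.1197 × 191.96 = 214.93 MPa
τ_m = K_s·8F_mD/(πd³) = 1.0418 × 351.85 = 366.54 MPa
Soderberg: 1/n_f = τ_a/S_se + τ_m/S_sy = 214.93/357 + 366.54/480 = 0.60206 + 0.76362 = 1.3657
n_f = 1/1.3657 = 0.7322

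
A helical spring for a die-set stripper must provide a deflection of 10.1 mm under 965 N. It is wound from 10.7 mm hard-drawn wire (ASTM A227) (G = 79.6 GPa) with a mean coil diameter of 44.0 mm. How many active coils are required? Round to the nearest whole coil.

16

Required rate k = F/δ = 965/10.1 = 95.545 N/mm
N_a = Gd⁴/(8D³k) = (79.6×10³ × 10.7⁴)/(8 × 44.0³ × 95.545)
    = 1.04339e+09 / 6.51109e+07 = 16.02 → 16 coils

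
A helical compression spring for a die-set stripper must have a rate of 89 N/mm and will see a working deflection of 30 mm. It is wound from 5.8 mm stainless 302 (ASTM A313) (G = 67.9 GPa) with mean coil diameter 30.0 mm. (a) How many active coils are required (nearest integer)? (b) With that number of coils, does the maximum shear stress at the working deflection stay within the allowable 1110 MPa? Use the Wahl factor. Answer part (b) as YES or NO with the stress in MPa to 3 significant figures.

N_a = Gd⁴/(8D³k) = (67.9×10³)(5.8⁴)/(8·30.0³·89) = 3.997 → N_a = 4
Actual rate k = Gd⁴/(8D³·4) = 88.934 N/mm
Working load F = kδ = 88.934·30 = 2668 N
C = 30.0/5.8 = 5.1724; K_W = (4C−1)/(4C−4)+0.615/C = 1.2987
τ_max = K_W·8FD/(πd³) = 1.2987·1044.6 = 1356.6 MPa
τ_max > 1110 MPa → exceeds allowable

(a) 4 coils; (b) NO, τ_max = 1360 MPa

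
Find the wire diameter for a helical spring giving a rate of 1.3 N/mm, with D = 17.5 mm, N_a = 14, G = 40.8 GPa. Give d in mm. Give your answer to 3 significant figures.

2.09 mm

d = (8D³N_a·k / G)^(1/4) = (8·17.5³·14·1.3 / (40.8×10³))^0.25
  = (19.126)^0.25 = 2.0912 mm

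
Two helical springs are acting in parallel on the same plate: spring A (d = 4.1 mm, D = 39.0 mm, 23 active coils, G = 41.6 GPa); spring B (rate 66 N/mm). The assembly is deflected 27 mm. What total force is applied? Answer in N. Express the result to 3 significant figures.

k_A = Gd⁴/(8D³N_a) = (41.6×10³)(4.1⁴)/(8·39.0³·23) = 1.077 N/mm
Parallel: k_eq = 1.077 + 66 = 67.077 N/mm
F = k_eq·δ = 67.077·27 = 1811.1 N

1810 N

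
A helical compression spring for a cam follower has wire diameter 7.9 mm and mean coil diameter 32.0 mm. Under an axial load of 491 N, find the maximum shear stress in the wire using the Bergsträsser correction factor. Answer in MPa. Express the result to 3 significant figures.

112 MPa

Spring index C = D/d = 32.0/7.9 = 4.0506
K_B = (4C+2)/(4C−3) = 18.203/13.203 = 1.3787
τ₀ = 8FD/(πd³) = 8·491·32.0/(π·7.9³) = 125696/1548.9 = 81.15 MPa
τ_max = K·τ₀ = 1.3787 × 81.15 = 111.88 MPa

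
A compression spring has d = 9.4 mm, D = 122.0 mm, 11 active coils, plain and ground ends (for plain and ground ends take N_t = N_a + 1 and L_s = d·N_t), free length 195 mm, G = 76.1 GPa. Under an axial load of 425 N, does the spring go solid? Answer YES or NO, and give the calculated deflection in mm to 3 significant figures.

YES, δ = 114 mm

k = Gd⁴/(8D³N_a) = (76.1×10³)(9.4⁴)/(8·122.0³·11) = 3.7182 N/mm
N_t = 12; L_s = 9.4·12 = 112.8 mm; δ_solid = L₀ − L_s = 195 − 112.8 = 82.2 mm
δ = F/k = 425/3.7182 = 114.3 mm
δ ≥ δ_solid → spring goes solid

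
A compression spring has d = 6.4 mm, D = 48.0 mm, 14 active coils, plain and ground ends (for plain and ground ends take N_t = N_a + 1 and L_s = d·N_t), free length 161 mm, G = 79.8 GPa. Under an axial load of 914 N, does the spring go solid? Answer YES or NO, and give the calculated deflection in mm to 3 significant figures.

k = Gd⁴/(8D³N_a) = (79.8×10³)(6.4⁴)/(8·48.0³·14) = 10.809 N/mm
N_t = 15; L_s = 6.4·15 = 96 mm; δ_solid = L₀ − L_s = 161 − 96 = 65 mm
δ = F/k = 914/10.809 = 84.56 mm
δ ≥ δ_solid → spring goes solid

YES, δ = 84.6 mm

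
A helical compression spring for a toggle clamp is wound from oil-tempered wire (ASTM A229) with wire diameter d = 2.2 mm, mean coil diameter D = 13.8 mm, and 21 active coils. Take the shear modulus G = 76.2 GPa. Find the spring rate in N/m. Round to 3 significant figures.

4040 N/m

k = Gd⁴/(8D³N_a) = (76.2×10³ × 2.2⁴) / (8 × 13.8³ × 21)
  = 1.78503e+06 / 441516 = 4.043 N/mm = 4043 N/m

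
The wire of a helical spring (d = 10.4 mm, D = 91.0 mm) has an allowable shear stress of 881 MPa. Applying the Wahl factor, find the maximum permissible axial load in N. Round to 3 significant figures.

C = D/d = 91.0/10.4 = 8.7500
K_W = (4C−1)/(4C−4) + 0.615/C = 34.000/31.000 + 0.0703 = 1.1671
τ_max = K·8FD/(πd³) → F_max = τ_allow·πd³/(8DK)
F_max = 881·π·10.4³/(8·91.0·1.1671) = 3.1133e+06/849.62 = 3664.4 N

3660 N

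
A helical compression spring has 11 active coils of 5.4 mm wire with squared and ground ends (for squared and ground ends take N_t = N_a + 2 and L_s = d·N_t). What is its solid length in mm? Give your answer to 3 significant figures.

squared and ground ends: N_t = N_a + 2 = 11 + 2 = 13
L_s = d·N_t = 5.4 × 13 = 70.2 mm

70.2 mm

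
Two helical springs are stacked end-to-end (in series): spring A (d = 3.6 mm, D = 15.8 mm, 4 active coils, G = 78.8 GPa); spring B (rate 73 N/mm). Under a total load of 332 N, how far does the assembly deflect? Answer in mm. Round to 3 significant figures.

7.71 mm

k_A = Gd⁴/(8D³N_a) = (78.8×10³)(3.6⁴)/(8·15.8³·4) = 104.86 N/mm
Series: 1/k_eq = 1/104.86 + 1/73 = 0.023235; k_eq = 43.038 N/mm
δ = F/k_eq = 332/43.038 = 7.714 mm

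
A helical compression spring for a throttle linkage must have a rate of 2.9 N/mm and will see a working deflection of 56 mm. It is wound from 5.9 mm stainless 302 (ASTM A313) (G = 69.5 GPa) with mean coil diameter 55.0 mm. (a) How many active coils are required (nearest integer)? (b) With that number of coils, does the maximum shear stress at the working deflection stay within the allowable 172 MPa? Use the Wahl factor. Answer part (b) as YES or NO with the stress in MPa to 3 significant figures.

(a) 22 coils; (b) YES, τ_max = 127 MPa

N_a = Gd⁴/(8D³k) = (69.5×10³)(5.9⁴)/(8·55.0³·2.9) = 21.82 → N_a = 22
Actual rate k = Gd⁴/(8D³·22) = 2.876 N/mm
Working load F = kδ = 2.876·56 = 161.06 N
C = 55.0/5.9 = 9.3220; K_W = (4C−1)/(4C−4)+0.615/C = 1.1561
τ_max = K_W·8FD/(πd³) = 1.1561·109.83 = 126.98 MPa
τ_max ≤ 172 MPa → acceptable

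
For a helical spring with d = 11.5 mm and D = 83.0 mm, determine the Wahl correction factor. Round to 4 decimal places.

1.2058

C = D/d = 83.0/11.5 = 7.2174
K_W = (4C−1)/(4C−4) + 0.615/C = 27.870/24.870 + 0.0852 = 1.2058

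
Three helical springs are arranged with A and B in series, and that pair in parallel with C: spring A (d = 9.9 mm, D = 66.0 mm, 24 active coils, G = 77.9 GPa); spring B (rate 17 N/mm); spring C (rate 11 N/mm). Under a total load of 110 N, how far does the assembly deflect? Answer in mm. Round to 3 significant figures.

k_A = Gd⁴/(8D³N_a) = (77.9×10³)(9.9⁴)/(8·66.0³·24) = 13.556 N/mm
Springs A,B series: k_AB = 1/(1/13.556+1/17) = 7.5421 N/mm; parallel with C: k_eq = 7.5421+11 = 18.542 N/mm
δ = F/k_eq = 110/18.542 = 5.9324 mm

5.93 mm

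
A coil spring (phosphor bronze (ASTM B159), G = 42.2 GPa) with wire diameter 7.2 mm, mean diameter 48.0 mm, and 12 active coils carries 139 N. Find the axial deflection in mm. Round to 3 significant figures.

13.0 mm

k = Gd⁴/(8D³N_a) = (42.2×10³)(7.2⁴)/(8·48.0³·12) = 10.682 N/mm
δ = F/k = 139 / 10.682 = 13.013 mm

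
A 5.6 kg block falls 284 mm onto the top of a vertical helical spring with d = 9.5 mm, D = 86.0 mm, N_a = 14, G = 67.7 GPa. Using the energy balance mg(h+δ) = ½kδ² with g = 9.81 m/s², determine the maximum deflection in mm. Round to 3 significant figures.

71.0 mm

k = Gd⁴/(8D³N_a) = (67.7×10³)(9.5⁴)/(8·86.0³·14) = 7.7405 N/mm
W = mg = 5.6 × 9.81 = 54.936 N
½kδ² − Wδ − Wh = 0 → δ = (W + √(W² + 2kWh))/k
δ = (54.936 + √(3018 + 241532))/7.7405 = (54.936 + 494.52)/7.7405 = 70.984 mm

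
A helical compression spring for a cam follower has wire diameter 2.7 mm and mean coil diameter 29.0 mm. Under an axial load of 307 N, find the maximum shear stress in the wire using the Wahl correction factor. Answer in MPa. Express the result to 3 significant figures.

Spring index C = D/d = 29.0/2.7 = 10.7407
K_W = (4C−1)/(4C−4) + 0.615/C = 41.963/38.963 + 0.0573 = 1.1343
τ₀ = 8FD/(πd³) = 8·307·29.0/(π·2.7³) = 71224/61.836 = 1151.8 MPa
τ_max = K·τ₀ = 1.1343 × 1151.8 = 1306.5 MPa

1310 MPa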